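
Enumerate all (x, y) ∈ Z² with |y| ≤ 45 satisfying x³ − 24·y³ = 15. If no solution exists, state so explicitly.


The equation is x³ - 24y³ = 15. For fixed y, x³ = 24·y³ + 15, so a solution requires the RHS to be a perfect cube.
Strategy: iterate y from -45 to 45, compute RHS = 24·y³ + 15, and check whether it is a (positive or negative) perfect cube.
Check small values of y:
  y = 0: RHS = 15 is not a perfect cube.
  y = 1: RHS = 39 is not a perfect cube.
  y = -1: RHS = -9 is not a perfect cube.
  y = 2: RHS = 207 is not a perfect cube.
  y = -2: RHS = -177 is not a perfect cube.
  y = 3: RHS = 663 is not a perfect cube.
  y = -3: RHS = -633 is not a perfect cube.
Continuing the search up to |y| = 45 finds no solutions either.
No (x, y) in the scanned range satisfies the equation.

No integer solutions with |y| ≤ 45.


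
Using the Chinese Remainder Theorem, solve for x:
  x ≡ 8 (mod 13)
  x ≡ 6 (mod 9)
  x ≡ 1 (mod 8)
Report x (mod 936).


Moduli 13, 9, 8 are pairwise coprime; by CRT there is a unique solution modulo M = 13 · 9 · 8 = 936.
Solve pairwise, accumulating the modulus:
  Start with x ≡ 8 (mod 13).
  Combine with x ≡ 6 (mod 9): since gcd(13, 9) = 1, we get a unique residue mod 117.
    Write x = 8 + 13·t and substitute into x ≡ 6 (mod 9): 13·t ≡ 6 − 8 = -2 (mod 9).
    Reduce coefficients mod 9: 4·t ≡ 7 (mod 9).
    The inverse of 4 mod 9 is 7 (since 4·7 = 28 = 3·9 + 1), so t ≡ 7·7 = 49 ≡ 4 (mod 9).
    Then x = 8 + 13·4 = 60, valid modulo lcm(13, 9) = 117: x ≡ 60 (mod 117).
  Combine with x ≡ 1 (mod 8): since gcd(117, 8) = 1, we get a unique residue mod 936.
    Write x = 60 + 117·t and substitute into x ≡ 1 (mod 8): 117·t ≡ 1 − 60 = -59 (mod 8).
    Reduce coefficients mod 8: 5·t ≡ 5 (mod 8).
    The inverse of 5 mod 8 is 5 (since 5·5 = 25 = 3·8 + 1), so t ≡ 5·5 = 25 ≡ 1 (mod 8).
    Then x = 60 + 117·1 = 177, valid modulo lcm(117, 8) = 936: x ≡ 177 (mod 936).
Verify: 177 mod 13 = 8 ✓, 177 mod 9 = 6 ✓, 177 mod 8 = 1 ✓.

x ≡ 177 (mod 936).


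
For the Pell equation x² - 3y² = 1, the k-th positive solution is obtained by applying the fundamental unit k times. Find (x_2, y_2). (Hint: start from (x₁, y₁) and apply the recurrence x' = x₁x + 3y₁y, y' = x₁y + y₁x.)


Step 1: Find the fundamental solution (x₁, y₁) of x² - 3y² = 1.
  Expand √3 as a continued fraction. a₀ = ⌊√3⌋ = 1; iterate m_{k+1} = d_k·a_k − m_k, d_{k+1} = (3 − m_{k+1}²)/d_k, a_{k+1} = ⌊(a₀ + m_{k+1})/d_{k+1}⌋ (starting m₀ = 0, d₀ = 1), with convergents p_k = a_k·p_{k-1} + p_{k-2}, q_k = a_k·q_{k-1} + q_{k-2} (p₋₁ = 1, q₋₁ = 0):
  k = 0: a₀ = 1; p₀/q₀ = 1/1; p₀² − 3·q₀² = 1 − 3 = -2.
  k = 1: m = 1, d = 2, a = ⌊(1 + 1)/2⌋ = 1; p/q = (1·1 + 1)/(1·1 + 0) = 2/1; p² − 3·q² = 4 − 3 = 1.
  The first convergent with p² − 3·q² = 1 gives the fundamental solution (x₁, y₁) = (2, 1).
Step 2: Apply the recurrence (x_{n+1}, y_{n+1}) = (x₁x_n + 3y₁y_n, x₁y_n + y₁x_n) repeatedly.
  From (x_1, y_1) = (2, 1): x_2 = 2·2 + 3·1·1 = 7; y_2 = 2·1 + 1·2 = 4.
Step 3: Verify x_2² - 3·y_2² = 49 - 48 = 1 (should be 1). ✓

(x_1, y_1) = (2, 1); (x_2, y_2) = (7, 4).


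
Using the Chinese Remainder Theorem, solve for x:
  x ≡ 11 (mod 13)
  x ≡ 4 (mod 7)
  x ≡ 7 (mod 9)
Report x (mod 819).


Moduli 13, 7, 9 are pairwise coprime; by CRT there is a unique solution modulo M = 13 · 7 · 9 = 819.
Solve pairwise, accumulating the modulus:
  Start with x ≡ 11 (mod 13).
  Combine with x ≡ 4 (mod 7): since gcd(13, 7) = 1, we get a unique residue mod 91.
    Write x = 11 + 13·t and substitute into x ≡ 4 (mod 7): 13·t ≡ 4 − 11 = -7 (mod 7).
    Reduce coefficients mod 7: 6·t ≡ 0 (mod 7).
    The inverse of 6 mod 7 is 6 (since 6·6 = 36 = 5·7 + 1), so t ≡ 6·0 = 0 ≡ 0 (mod 7).
    Then x = 11 + 13·0 = 11, valid modulo lcm(13, 7) = 91: x ≡ 11 (mod 91).
  Combine with x ≡ 7 (mod 9): since gcd(91, 9) = 1, we get a unique residue mod 819.
    Write x = 11 + 91·t and substitute into x ≡ 7 (mod 9): 91·t ≡ 7 − 11 = -4 (mod 9).
    Reduce coefficients mod 9: 1·t ≡ 5 (mod 9).
    So t ≡ 5 (mod 9).
    Then x = 11 + 91·5 = 466, valid modulo lcm(91, 9) = 819: x ≡ 466 (mod 819).
Verify: 466 mod 13 = 11 ✓, 466 mod 7 = 4 ✓, 466 mod 9 = 7 ✓.

x ≡ 466 (mod 819).


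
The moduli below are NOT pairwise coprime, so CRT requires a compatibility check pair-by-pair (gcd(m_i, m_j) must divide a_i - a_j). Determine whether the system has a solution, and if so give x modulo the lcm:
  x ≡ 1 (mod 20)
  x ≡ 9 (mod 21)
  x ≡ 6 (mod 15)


Moduli 20, 21, 15 are not pairwise coprime, so CRT works modulo lcm(m_i) when all pairwise compatibility conditions hold.
Pairwise compatibility: gcd(m_i, m_j) must divide a_i - a_j for every pair.
Merge one congruence at a time:
  Start: x ≡ 1 (mod 20).
  Combine with x ≡ 9 (mod 21): gcd(20, 21) = 1; 9 - 1 = 8, which IS divisible by 1, so compatible.
    Write x = 1 + 20·t and substitute into x ≡ 9 (mod 21): 20·t ≡ 9 − 1 = 8 (mod 21).
    The inverse of 20 mod 21 is 20 (since 20·20 = 400 = 19·21 + 1), so t ≡ 20·8 = 160 ≡ 13 (mod 21).
    Then x = 1 + 20·13 = 261, valid modulo lcm(20, 21) = 420: x ≡ 261 (mod 420).
  Combine with x ≡ 6 (mod 15): gcd(420, 15) = 15; 6 - 261 = -255, which IS divisible by 15, so compatible.
    Write x = 261 + 420·t and substitute into x ≡ 6 (mod 15): 420·t ≡ 6 − 261 = -255 (mod 15).
    Divide the congruence (and modulus) by g = 15: 28·t ≡ -17 (mod 1).
    Modulo 1 every t works; take t = 0.
    Then x = 261 + 420·0 = 261, valid modulo lcm(420, 15) = 420: x ≡ 261 (mod 420).
Verify: 261 mod 20 = 1, 261 mod 21 = 9, 261 mod 15 = 6.

x ≡ 261 (mod 420).


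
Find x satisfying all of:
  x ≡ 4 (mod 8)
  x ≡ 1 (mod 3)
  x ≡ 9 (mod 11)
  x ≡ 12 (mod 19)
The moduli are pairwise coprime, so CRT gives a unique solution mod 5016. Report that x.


Product of moduli M = 8 · 3 · 11 · 19 = 5016.
Merge one congruence at a time:
  Start: x ≡ 4 (mod 8).
  Combine with x ≡ 1 (mod 3); new modulus lcm = 24.
    Write x = 4 + 8·t and substitute into x ≡ 1 (mod 3): 8·t ≡ 1 − 4 = -3 (mod 3).
    Reduce coefficients mod 3: 2·t ≡ 0 (mod 3).
    The inverse of 2 mod 3 is 2 (since 2·2 = 4 = 1·3 + 1), so t ≡ 2·0 = 0 ≡ 0 (mod 3).
    Then x = 4 + 8·0 = 4, valid modulo lcm(8, 3) = 24: x ≡ 4 (mod 24).
  Combine with x ≡ 9 (mod 11); new modulus lcm = 264.
    Write x = 4 + 24·t and substitute into x ≡ 9 (mod 11): 24·t ≡ 9 − 4 = 5 (mod 11).
    Reduce coefficients mod 11: 2·t ≡ 5 (mod 11).
    The inverse of 2 mod 11 is 6 (since 2·6 = 12 = 1·11 + 1), so t ≡ 6·5 = 30 ≡ 8 (mod 11).
    Then x = 4 + 24·8 = 196, valid modulo lcm(24, 11) = 264: x ≡ 196 (mod 264).
  Combine with x ≡ 12 (mod 19); new modulus lcm = 5016.
    Write x = 196 + 264·t and substitute into x ≡ 12 (mod 19): 264·t ≡ 12 − 196 = -184 (mod 19).
    Reduce coefficients mod 19: 17·t ≡ 6 (mod 19).
    The inverse of 17 mod 19 is 9 (since 17·9 = 153 = 8·19 + 1), so t ≡ 9·6 = 54 ≡ 16 (mod 19).
    Then x = 196 + 264·16 = 4420, valid modulo lcm(264, 19) = 5016: x ≡ 4420 (mod 5016).
Verify against each original: 4420 mod 8 = 4, 4420 mod 3 = 1, 4420 mod 11 = 9, 4420 mod 19 = 12.

x ≡ 4420 (mod 5016).


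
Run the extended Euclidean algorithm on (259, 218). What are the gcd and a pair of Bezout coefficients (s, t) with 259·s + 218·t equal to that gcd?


Euclidean algorithm on (259, 218) — divide until remainder is 0:
  259 = 1 · 218 + 41
  218 = 5 · 41 + 13
  41 = 3 · 13 + 2
  13 = 6 · 2 + 1
  2 = 2 · 1 + 0
gcd(259, 218) = 1.
Track Bezout coefficients alongside the remainders: start with r₀ = 259 = a·1 + b·0 (s = 1, t = 0) and r₁ = 218 = a·0 + b·1 (s = 0, t = 1); each new remainder r_{k+1} = r_{k-1} − q_k·r_k inherits s_{k+1} = s_{k-1} − q_k·s_k, t_{k+1} = t_{k-1} − q_k·t_k, so r_k = a·s_k + b·t_k at every step:
  q = 1: r = 41, s = 1 − 1·0 = 1, t = 0 − 1·1 = -1  (check: 259·1 + 218·(-1) = 41)
  q = 5: r = 13, s = 0 − 5·1 = -5, t = 1 − 5·(-1) = 6  (check: 259·(-5) + 218·6 = 13)
  q = 3: r = 2, s = 1 − 3·(-5) = 16, t = -1 − 3·6 = -19  (check: 259·16 + 218·(-19) = 2)
  q = 6: r = 1, s = -5 − 6·16 = -101, t = 6 − 6·(-19) = 120  (check: 259·(-101) + 218·120 = 1)
The row with r = 1 (the gcd) gives the Bezout coefficients s = -101, t = 120.
Result: 259 · (-101) + 218 · (120) = 1.

gcd(259, 218) = 1; s = -101, t = 120 (check: 259·(-101) + 218·120 = 1).


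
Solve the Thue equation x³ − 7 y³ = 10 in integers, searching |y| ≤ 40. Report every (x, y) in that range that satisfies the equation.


The equation is x³ - 7y³ = 10. For fixed y, x³ = 7·y³ + 10, so a solution requires the RHS to be a perfect cube.
Strategy: iterate y from -40 to 40, compute RHS = 7·y³ + 10, and check whether it is a (positive or negative) perfect cube.
Check small values of y:
  y = 0: RHS = 10 is not a perfect cube.
  y = 1: RHS = 17 is not a perfect cube.
  y = -1: RHS = 3 is not a perfect cube.
  y = 2: RHS = 66 is not a perfect cube.
  y = -2: RHS = -46 is not a perfect cube.
  y = 3: RHS = 199 is not a perfect cube.
  y = -3: RHS = -179 is not a perfect cube.
Continuing the search up to |y| = 40 finds no solutions either.
No (x, y) in the scanned range satisfies the equation.

No integer solutions with |y| ≤ 40.


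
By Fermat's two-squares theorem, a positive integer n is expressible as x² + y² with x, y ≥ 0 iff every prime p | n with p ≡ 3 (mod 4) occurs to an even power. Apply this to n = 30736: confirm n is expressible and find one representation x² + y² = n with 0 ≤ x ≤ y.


Step 1: Factor n = 30736 = 2^4 · 17 · 113.
Step 2: Check the mod-4 condition on each prime factor: 2 = 2 (special); 17 ≡ 1 (mod 4), exponent 1; 113 ≡ 1 (mod 4), exponent 1.
All primes ≡ 3 (mod 4) appear to even exponent (or don't appear), so by the two-squares theorem n IS expressible as a sum of two squares.
Step 3: Build a representation. Group n = k² · m with k = 4 and m = 17 · 113 = 1921 (a product of primes ≡ 1 (mod 4)); a representation of m scales to one of n via (k·x)² + (k·y)² = k²(x² + y²). Each prime p ≡ 1 (mod 4) is itself a sum of two squares; find a² by testing p − a² for a perfect square:
  17: 17 − 1² = 16 = 4² ⇒ 17 = 1² + 4².
  113: 113 − 1² = 112, 113 − 2² = 109, 113 − 3² = 104, 113 − 4² = 97, 113 − 5² = 88, 113 − 6² = 77, 113 − 7² = 64 = 8² ⇒ 113 = 7² + 8².
  Combine using the Brahmagupta–Fibonacci identity (a² + b²)(c² + d²) = (ac − bd)² + (ad + bc)² = (ac + bd)² + (ad − bc)²:
  17 · 113 = 1921: from (1² + 4²)(7² + 8²), take (1·7 − 4·8, 1·8 + 4·7) = (7 − 32, 8 + 28) = (-25, 36); dropping signs (only squares matter) gives (25, 36); check 25² + 36² = 625 + 1296 = 1921 ✓.
  Scale by k = 4: (4·25, 4·36) = (100, 144).
Step 4: Order so x ≤ y and verify: 100² + 144² = 10000 + 20736 = 30736 = n. ✓

n = 30736 = 100² + 144² (one valid representation with x ≤ y).


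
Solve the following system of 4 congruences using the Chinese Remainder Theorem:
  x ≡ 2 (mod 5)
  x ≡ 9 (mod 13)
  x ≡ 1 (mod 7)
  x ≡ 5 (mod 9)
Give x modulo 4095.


Product of moduli M = 5 · 13 · 7 · 9 = 4095.
Merge one congruence at a time:
  Start: x ≡ 2 (mod 5).
  Combine with x ≡ 9 (mod 13); new modulus lcm = 65.
    Write x = 2 + 5·t and substitute into x ≡ 9 (mod 13): 5·t ≡ 9 − 2 = 7 (mod 13).
    The inverse of 5 mod 13 is 8 (since 5·8 = 40 = 3·13 + 1), so t ≡ 8·7 = 56 ≡ 4 (mod 13).
    Then x = 2 + 5·4 = 22, valid modulo lcm(5, 13) = 65: x ≡ 22 (mod 65).
  Combine with x ≡ 1 (mod 7); new modulus lcm = 455.
    Write x = 22 + 65·t and substitute into x ≡ 1 (mod 7): 65·t ≡ 1 − 22 = -21 (mod 7).
    Reduce coefficients mod 7: 2·t ≡ 0 (mod 7).
    The inverse of 2 mod 7 is 4 (since 2·4 = 8 = 1·7 + 1), so t ≡ 4·0 = 0 ≡ 0 (mod 7).
    Then x = 22 + 65·0 = 22, valid modulo lcm(65, 7) = 455: x ≡ 22 (mod 455).
  Combine with x ≡ 5 (mod 9); new modulus lcm = 4095.
    Write x = 22 + 455·t and substitute into x ≡ 5 (mod 9): 455·t ≡ 5 − 22 = -17 (mod 9).
    Reduce coefficients mod 9: 5·t ≡ 1 (mod 9).
    The inverse of 5 mod 9 is 2 (since 5·2 = 10 = 1·9 + 1), so t ≡ 2·1 = 2 ≡ 2 (mod 9).
    Then x = 22 + 455·2 = 932, valid modulo lcm(455, 9) = 4095: x ≡ 932 (mod 4095).
Verify against each original: 932 mod 5 = 2, 932 mod 13 = 9, 932 mod 7 = 1, 932 mod 9 = 5.

x ≡ 932 (mod 4095).


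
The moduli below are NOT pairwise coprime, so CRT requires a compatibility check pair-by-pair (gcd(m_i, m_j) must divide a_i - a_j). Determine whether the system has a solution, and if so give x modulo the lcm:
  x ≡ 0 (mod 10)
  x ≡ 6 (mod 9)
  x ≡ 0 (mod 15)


Moduli 10, 9, 15 are not pairwise coprime, so CRT works modulo lcm(m_i) when all pairwise compatibility conditions hold.
Pairwise compatibility: gcd(m_i, m_j) must divide a_i - a_j for every pair.
Merge one congruence at a time:
  Start: x ≡ 0 (mod 10).
  Combine with x ≡ 6 (mod 9): gcd(10, 9) = 1; 6 - 0 = 6, which IS divisible by 1, so compatible.
    Write x = 0 + 10·t and substitute into x ≡ 6 (mod 9): 10·t ≡ 6 − 0 = 6 (mod 9).
    Reduce coefficients mod 9: 1·t ≡ 6 (mod 9).
    So t ≡ 6 (mod 9).
    Then x = 0 + 10·6 = 60, valid modulo lcm(10, 9) = 90: x ≡ 60 (mod 90).
  Combine with x ≡ 0 (mod 15): gcd(90, 15) = 15; 0 - 60 = -60, which IS divisible by 15, so compatible.
    Write x = 60 + 90·t and substitute into x ≡ 0 (mod 15): 90·t ≡ 0 − 60 = -60 (mod 15).
    Divide the congruence (and modulus) by g = 15: 6·t ≡ -4 (mod 1).
    Modulo 1 every t works; take t = 0.
    Then x = 60 + 90·0 = 60, valid modulo lcm(90, 15) = 90: x ≡ 60 (mod 90).
Verify: 60 mod 10 = 0, 60 mod 9 = 6, 60 mod 15 = 0.

x ≡ 60 (mod 90).


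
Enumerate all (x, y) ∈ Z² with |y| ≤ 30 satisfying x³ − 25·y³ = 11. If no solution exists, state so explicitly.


The equation is x³ - 25y³ = 11. For fixed y, x³ = 25·y³ + 11, so a solution requires the RHS to be a perfect cube.
Strategy: iterate y from -30 to 30, compute RHS = 25·y³ + 11, and check whether it is a (positive or negative) perfect cube.
Check small values of y:
  y = 0: RHS = 11 is not a perfect cube.
  y = 1: RHS = 36 is not a perfect cube.
  y = -1: RHS = -14 is not a perfect cube.
  y = 2: RHS = 211 is not a perfect cube.
  y = -2: RHS = -189 is not a perfect cube.
  y = 3: RHS = 686 is not a perfect cube.
  y = -3: RHS = -664 is not a perfect cube.
Continuing the search up to |y| = 30 finds no solutions either.
No (x, y) in the scanned range satisfies the equation.

No integer solutions with |y| ≤ 30.


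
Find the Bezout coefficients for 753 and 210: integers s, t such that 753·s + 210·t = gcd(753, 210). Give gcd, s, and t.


Euclidean algorithm on (753, 210) — divide until remainder is 0:
  753 = 3 · 210 + 123
  210 = 1 · 123 + 87
  123 = 1 · 87 + 36
  87 = 2 · 36 + 15
  36 = 2 · 15 + 6
  15 = 2 · 6 + 3
  6 = 2 · 3 + 0
gcd(753, 210) = 3.
Track Bezout coefficients alongside the remainders: start with r₀ = 753 = a·1 + b·0 (s = 1, t = 0) and r₁ = 210 = a·0 + b·1 (s = 0, t = 1); each new remainder r_{k+1} = r_{k-1} − q_k·r_k inherits s_{k+1} = s_{k-1} − q_k·s_k, t_{k+1} = t_{k-1} − q_k·t_k, so r_k = a·s_k + b·t_k at every step:
  q = 3: r = 123, s = 1 − 3·0 = 1, t = 0 − 3·1 = -3  (check: 753·1 + 210·(-3) = 123)
  q = 1: r = 87, s = 0 − 1·1 = -1, t = 1 − 1·(-3) = 4  (check: 753·(-1) + 210·4 = 87)
  q = 1: r = 36, s = 1 − 1·(-1) = 2, t = -3 − 1·4 = -7  (check: 753·2 + 210·(-7) = 36)
  q = 2: r = 15, s = -1 − 2·2 = -5, t = 4 − 2·(-7) = 18  (check: 753·(-5) + 210·18 = 15)
  q = 2: r = 6, s = 2 − 2·(-5) = 12, t = -7 − 2·18 = -43  (check: 753·12 + 210·(-43) = 6)
  q = 2: r = 3, s = -5 − 2·12 = -29, t = 18 − 2·(-43) = 104  (check: 753·(-29) + 210·104 = 3)
The row with r = 3 (the gcd) gives the Bezout coefficients s = -29, t = 104.
Result: 753 · (-29) + 210 · (104) = 3.

gcd(753, 210) = 3; s = -29, t = 104 (check: 753·(-29) + 210·104 = 3).


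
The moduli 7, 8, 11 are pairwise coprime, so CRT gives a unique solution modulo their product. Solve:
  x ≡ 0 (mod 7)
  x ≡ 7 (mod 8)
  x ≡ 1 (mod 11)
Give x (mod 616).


Moduli 7, 8, 11 are pairwise coprime; by CRT there is a unique solution modulo M = 7 · 8 · 11 = 616.
Solve pairwise, accumulating the modulus:
  Start with x ≡ 0 (mod 7).
  Combine with x ≡ 7 (mod 8): since gcd(7, 8) = 1, we get a unique residue mod 56.
    Write x = 0 + 7·t and substitute into x ≡ 7 (mod 8): 7·t ≡ 7 − 0 = 7 (mod 8).
    The inverse of 7 mod 8 is 7 (since 7·7 = 49 = 6·8 + 1), so t ≡ 7·7 = 49 ≡ 1 (mod 8).
    Then x = 0 + 7·1 = 7, valid modulo lcm(7, 8) = 56: x ≡ 7 (mod 56).
  Combine with x ≡ 1 (mod 11): since gcd(56, 11) = 1, we get a unique residue mod 616.
    Write x = 7 + 56·t and substitute into x ≡ 1 (mod 11): 56·t ≡ 1 − 7 = -6 (mod 11).
    Reduce coefficients mod 11: 1·t ≡ 5 (mod 11).
    So t ≡ 5 (mod 11).
    Then x = 7 + 56·5 = 287, valid modulo lcm(56, 11) = 616: x ≡ 287 (mod 616).
Verify: 287 mod 7 = 0 ✓, 287 mod 8 = 7 ✓, 287 mod 11 = 1 ✓.

x ≡ 287 (mod 616).


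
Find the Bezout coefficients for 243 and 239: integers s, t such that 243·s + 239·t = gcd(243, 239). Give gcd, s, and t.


Euclidean algorithm on (243, 239) — divide until remainder is 0:
  243 = 1 · 239 + 4
  239 = 59 · 4 + 3
  4 = 1 · 3 + 1
  3 = 3 · 1 + 0
gcd(243, 239) = 1.
Track Bezout coefficients alongside the remainders: start with r₀ = 243 = a·1 + b·0 (s = 1, t = 0) and r₁ = 239 = a·0 + b·1 (s = 0, t = 1); each new remainder r_{k+1} = r_{k-1} − q_k·r_k inherits s_{k+1} = s_{k-1} − q_k·s_k, t_{k+1} = t_{k-1} − q_k·t_k, so r_k = a·s_k + b·t_k at every step:
  q = 1: r = 4, s = 1 − 1·0 = 1, t = 0 − 1·1 = -1  (check: 243·1 + 239·(-1) = 4)
  q = 59: r = 3, s = 0 − 59·1 = -59, t = 1 − 59·(-1) = 60  (check: 243·(-59) + 239·60 = 3)
  q = 1: r = 1, s = 1 − 1·(-59) = 60, t = -1 − 1·60 = -61  (check: 243·60 + 239·(-61) = 1)
The row with r = 1 (the gcd) gives the Bezout coefficients s = 60, t = -61.
Result: 243 · (60) + 239 · (-61) = 1.

gcd(243, 239) = 1; s = 60, t = -61 (check: 243·60 + 239·(-61) = 1).


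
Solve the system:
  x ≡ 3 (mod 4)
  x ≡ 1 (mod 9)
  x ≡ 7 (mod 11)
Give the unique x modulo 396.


Moduli 4, 9, 11 are pairwise coprime; by CRT there is a unique solution modulo M = 4 · 9 · 11 = 396.
Solve pairwise, accumulating the modulus:
  Start with x ≡ 3 (mod 4).
  Combine with x ≡ 1 (mod 9): since gcd(4, 9) = 1, we get a unique residue mod 36.
    Write x = 3 + 4·t and substitute into x ≡ 1 (mod 9): 4·t ≡ 1 − 3 = -2 (mod 9).
    Reduce coefficients mod 9: 4·t ≡ 7 (mod 9).
    The inverse of 4 mod 9 is 7 (since 4·7 = 28 = 3·9 + 1), so t ≡ 7·7 = 49 ≡ 4 (mod 9).
    Then x = 3 + 4·4 = 19, valid modulo lcm(4, 9) = 36: x ≡ 19 (mod 36).
  Combine with x ≡ 7 (mod 11): since gcd(36, 11) = 1, we get a unique residue mod 396.
    Write x = 19 + 36·t and substitute into x ≡ 7 (mod 11): 36·t ≡ 7 − 19 = -12 (mod 11).
    Reduce coefficients mod 11: 3·t ≡ 10 (mod 11).
    The inverse of 3 mod 11 is 4 (since 3·4 = 12 = 1·11 + 1), so t ≡ 4·10 = 40 ≡ 7 (mod 11).
    Then x = 19 + 36·7 = 271, valid modulo lcm(36, 11) = 396: x ≡ 271 (mod 396).
Verify: 271 mod 4 = 3 ✓, 271 mod 9 = 1 ✓, 271 mod 11 = 7 ✓.

x ≡ 271 (mod 396).


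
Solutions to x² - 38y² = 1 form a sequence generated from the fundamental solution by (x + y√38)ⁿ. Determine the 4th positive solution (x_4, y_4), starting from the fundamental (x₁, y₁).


Step 1: Find the fundamental solution (x₁, y₁) of x² - 38y² = 1.
  Expand √38 as a continued fraction. a₀ = ⌊√38⌋ = 6; iterate m_{k+1} = d_k·a_k − m_k, d_{k+1} = (38 − m_{k+1}²)/d_k, a_{k+1} = ⌊(a₀ + m_{k+1})/d_{k+1}⌋ (starting m₀ = 0, d₀ = 1), with convergents p_k = a_k·p_{k-1} + p_{k-2}, q_k = a_k·q_{k-1} + q_{k-2} (p₋₁ = 1, q₋₁ = 0):
  k = 0: a₀ = 6; p₀/q₀ = 6/1; p₀² − 38·q₀² = 36 − 38 = -2.
  k = 1: m = 6, d = 2, a = ⌊(6 + 6)/2⌋ = 6; p/q = (6·6 + 1)/(6·1 + 0) = 37/6; p² − 38·q² = 1369 − 1368 = 1.
  The first convergent with p² − 38·q² = 1 gives the fundamental solution (x₁, y₁) = (37, 6).
Step 2: Apply the recurrence (x_{n+1}, y_{n+1}) = (x₁x_n + 38y₁y_n, x₁y_n + y₁x_n) repeatedly.
  From (x_1, y_1) = (37, 6): x_2 = 37·37 + 38·6·6 = 2737; y_2 = 37·6 + 6·37 = 444.
  From (x_2, y_2) = (2737, 444): x_3 = 37·2737 + 38·6·444 = 202501; y_3 = 37·444 + 6·2737 = 32850.
  From (x_3, y_3) = (202501, 32850): x_4 = 37·202501 + 38·6·32850 = 14982337; y_4 = 37·32850 + 6·202501 = 2430456.
Step 3: Verify x_4² - 38·y_4² = 224470421981569 - 224470421981568 = 1 (should be 1). ✓

(x_1, y_1) = (37, 6); (x_4, y_4) = (14982337, 2430456).


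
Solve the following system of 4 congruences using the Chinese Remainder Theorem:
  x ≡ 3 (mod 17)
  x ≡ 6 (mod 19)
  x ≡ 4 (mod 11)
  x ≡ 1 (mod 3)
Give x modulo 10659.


Product of moduli M = 17 · 19 · 11 · 3 = 10659.
Merge one congruence at a time:
  Start: x ≡ 3 (mod 17).
  Combine with x ≡ 6 (mod 19); new modulus lcm = 323.
    Write x = 3 + 17·t and substitute into x ≡ 6 (mod 19): 17·t ≡ 6 − 3 = 3 (mod 19).
    The inverse of 17 mod 19 is 9 (since 17·9 = 153 = 8·19 + 1), so t ≡ 9·3 = 27 ≡ 8 (mod 19).
    Then x = 3 + 17·8 = 139, valid modulo lcm(17, 19) = 323: x ≡ 139 (mod 323).
  Combine with x ≡ 4 (mod 11); new modulus lcm = 3553.
    Write x = 139 + 323·t and substitute into x ≡ 4 (mod 11): 323·t ≡ 4 − 139 = -135 (mod 11).
    Reduce coefficients mod 11: 4·t ≡ 8 (mod 11).
    The inverse of 4 mod 11 is 3 (since 4·3 = 12 = 1·11 + 1), so t ≡ 3·8 = 24 ≡ 2 (mod 11).
    Then x = 139 + 323·2 = 785, valid modulo lcm(323, 11) = 3553: x ≡ 785 (mod 3553).
  Combine with x ≡ 1 (mod 3); new modulus lcm = 10659.
    Write x = 785 + 3553·t and substitute into x ≡ 1 (mod 3): 3553·t ≡ 1 − 785 = -784 (mod 3).
    Reduce coefficients mod 3: 1·t ≡ 2 (mod 3).
    So t ≡ 2 (mod 3).
    Then x = 785 + 3553·2 = 7891, valid modulo lcm(3553, 3) = 10659: x ≡ 7891 (mod 10659).
Verify against each original: 7891 mod 17 = 3, 7891 mod 19 = 6, 7891 mod 11 = 4, 7891 mod 3 = 1.

x ≡ 7891 (mod 10659).


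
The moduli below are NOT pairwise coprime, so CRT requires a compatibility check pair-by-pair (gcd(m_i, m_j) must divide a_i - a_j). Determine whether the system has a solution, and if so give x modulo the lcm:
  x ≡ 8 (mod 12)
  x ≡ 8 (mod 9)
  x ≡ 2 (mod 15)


Moduli 12, 9, 15 are not pairwise coprime, so CRT works modulo lcm(m_i) when all pairwise compatibility conditions hold.
Pairwise compatibility: gcd(m_i, m_j) must divide a_i - a_j for every pair.
Merge one congruence at a time:
  Start: x ≡ 8 (mod 12).
  Combine with x ≡ 8 (mod 9): gcd(12, 9) = 3; 8 - 8 = 0, which IS divisible by 3, so compatible.
    Write x = 8 + 12·t and substitute into x ≡ 8 (mod 9): 12·t ≡ 8 − 8 = 0 (mod 9).
    Divide the congruence (and modulus) by g = 3: 4·t ≡ 0 (mod 3).
    Reduce coefficients mod 3: 1·t ≡ 0 (mod 3).
    So t ≡ 0 (mod 3).
    Then x = 8 + 12·0 = 8, valid modulo lcm(12, 9) = 36: x ≡ 8 (mod 36).
  Combine with x ≡ 2 (mod 15): gcd(36, 15) = 3; 2 - 8 = -6, which IS divisible by 3, so compatible.
    Write x = 8 + 36·t and substitute into x ≡ 2 (mod 15): 36·t ≡ 2 − 8 = -6 (mod 15).
    Divide the congruence (and modulus) by g = 3: 12·t ≡ -2 (mod 5).
    Reduce coefficients mod 5: 2·t ≡ 3 (mod 5).
    The inverse of 2 mod 5 is 3 (since 2·3 = 6 = 1·5 + 1), so t ≡ 3·3 = 9 ≡ 4 (mod 5).
    Then x = 8 + 36·4 = 152, valid modulo lcm(36, 15) = 180: x ≡ 152 (mod 180).
Verify: 152 mod 12 = 8, 152 mod 9 = 8, 152 mod 15 = 2.

x ≡ 152 (mod 180).


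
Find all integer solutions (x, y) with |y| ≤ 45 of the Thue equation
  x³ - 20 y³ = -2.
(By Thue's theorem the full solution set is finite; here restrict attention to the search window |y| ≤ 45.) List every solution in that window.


The equation is x³ - 20y³ = -2. For fixed y, x³ = 20·y³ − 2, so a solution requires the RHS to be a perfect cube.
Strategy: iterate y from -45 to 45, compute RHS = 20·y³ − 2, and check whether it is a (positive or negative) perfect cube.
Check small values of y:
  y = 0: RHS = -2 is not a perfect cube.
  y = 1: RHS = 18 is not a perfect cube.
  y = -1: RHS = -22 is not a perfect cube.
  y = 2: RHS = 158 is not a perfect cube.
  y = -2: RHS = -162 is not a perfect cube.
  y = 3: RHS = 538 is not a perfect cube.
  y = -3: RHS = -542 is not a perfect cube.
Continuing the search up to |y| = 45 finds no solutions either.
No (x, y) in the scanned range satisfies the equation.

No integer solutions with |y| ≤ 45.


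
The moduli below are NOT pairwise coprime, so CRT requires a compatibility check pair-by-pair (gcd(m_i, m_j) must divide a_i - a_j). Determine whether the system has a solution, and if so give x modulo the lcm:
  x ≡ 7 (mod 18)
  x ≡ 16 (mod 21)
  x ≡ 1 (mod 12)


Moduli 18, 21, 12 are not pairwise coprime, so CRT works modulo lcm(m_i) when all pairwise compatibility conditions hold.
Pairwise compatibility: gcd(m_i, m_j) must divide a_i - a_j for every pair.
Merge one congruence at a time:
  Start: x ≡ 7 (mod 18).
  Combine with x ≡ 16 (mod 21): gcd(18, 21) = 3; 16 - 7 = 9, which IS divisible by 3, so compatible.
    Write x = 7 + 18·t and substitute into x ≡ 16 (mod 21): 18·t ≡ 16 − 7 = 9 (mod 21).
    Divide the congruence (and modulus) by g = 3: 6·t ≡ 3 (mod 7).
    The inverse of 6 mod 7 is 6 (since 6·6 = 36 = 5·7 + 1), so t ≡ 6·3 = 18 ≡ 4 (mod 7).
    Then x = 7 + 18·4 = 79, valid modulo lcm(18, 21) = 126: x ≡ 79 (mod 126).
  Combine with x ≡ 1 (mod 12): gcd(126, 12) = 6; 1 - 79 = -78, which IS divisible by 6, so compatible.
    Write x = 79 + 126·t and substitute into x ≡ 1 (mod 12): 126·t ≡ 1 − 79 = -78 (mod 12).
    Divide the congruence (and modulus) by g = 6: 21·t ≡ -13 (mod 2).
    Reduce coefficients mod 2: 1·t ≡ 1 (mod 2).
    So t ≡ 1 (mod 2).
    Then x = 79 + 126·1 = 205, valid modulo lcm(126, 12) = 252: x ≡ 205 (mod 252).
Verify: 205 mod 18 = 7, 205 mod 21 = 16, 205 mod 12 = 1.

x ≡ 205 (mod 252).


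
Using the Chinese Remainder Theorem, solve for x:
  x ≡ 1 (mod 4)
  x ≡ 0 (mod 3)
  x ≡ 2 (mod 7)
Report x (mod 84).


Moduli 4, 3, 7 are pairwise coprime; by CRT there is a unique solution modulo M = 4 · 3 · 7 = 84.
Solve pairwise, accumulating the modulus:
  Start with x ≡ 1 (mod 4).
  Combine with x ≡ 0 (mod 3): since gcd(4, 3) = 1, we get a unique residue mod 12.
    Write x = 1 + 4·t and substitute into x ≡ 0 (mod 3): 4·t ≡ 0 − 1 = -1 (mod 3).
    Reduce coefficients mod 3: 1·t ≡ 2 (mod 3).
    So t ≡ 2 (mod 3).
    Then x = 1 + 4·2 = 9, valid modulo lcm(4, 3) = 12: x ≡ 9 (mod 12).
  Combine with x ≡ 2 (mod 7): since gcd(12, 7) = 1, we get a unique residue mod 84.
    Write x = 9 + 12·t and substitute into x ≡ 2 (mod 7): 12·t ≡ 2 − 9 = -7 (mod 7).
    Reduce coefficients mod 7: 5·t ≡ 0 (mod 7).
    The inverse of 5 mod 7 is 3 (since 5·3 = 15 = 2·7 + 1), so t ≡ 3·0 = 0 ≡ 0 (mod 7).
    Then x = 9 + 12·0 = 9, valid modulo lcm(12, 7) = 84: x ≡ 9 (mod 84).
Verify: 9 mod 4 = 1 ✓, 9 mod 3 = 0 ✓, 9 mod 7 = 2 ✓.

x ≡ 9 (mod 84).


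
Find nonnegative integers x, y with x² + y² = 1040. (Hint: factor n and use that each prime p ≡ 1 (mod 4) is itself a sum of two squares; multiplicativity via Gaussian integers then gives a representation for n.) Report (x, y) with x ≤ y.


Step 1: Factor n = 1040 = 2^4 · 5 · 13.
Step 2: Check the mod-4 condition on each prime factor: 2 = 2 (special); 5 ≡ 1 (mod 4), exponent 1; 13 ≡ 1 (mod 4), exponent 1.
All primes ≡ 3 (mod 4) appear to even exponent (or don't appear), so by the two-squares theorem n IS expressible as a sum of two squares.
Step 3: Build a representation. Group n = k² · m with k = 4 and m = 5 · 13 = 65 (a product of primes ≡ 1 (mod 4)); a representation of m scales to one of n via (k·x)² + (k·y)² = k²(x² + y²). Each prime p ≡ 1 (mod 4) is itself a sum of two squares; find a² by testing p − a² for a perfect square:
  5: 5 − 1² = 4 = 2² ⇒ 5 = 1² + 2².
  13: 13 − 1² = 12, 13 − 2² = 9 = 3² ⇒ 13 = 2² + 3².
  Combine using the Brahmagupta–Fibonacci identity (a² + b²)(c² + d²) = (ac − bd)² + (ad + bc)² = (ac + bd)² + (ad − bc)²:
  5 · 13 = 65: from (1² + 2²)(2² + 3²), take (1·2 − 2·3, 1·3 + 2·2) = (2 − 6, 3 + 4) = (-4, 7); dropping signs (only squares matter) gives (4, 7); check 4² + 7² = 16 + 49 = 65 ✓.
  Scale by k = 4: (4·4, 4·7) = (16, 28).
Step 4: Order so x ≤ y and verify: 16² + 28² = 256 + 784 = 1040 = n. ✓

n = 1040 = 16² + 28² (one valid representation with x ≤ y).


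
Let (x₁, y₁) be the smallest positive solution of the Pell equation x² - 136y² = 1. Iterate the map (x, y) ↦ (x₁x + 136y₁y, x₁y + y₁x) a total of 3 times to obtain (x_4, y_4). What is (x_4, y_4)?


Step 1: Find the fundamental solution (x₁, y₁) of x² - 136y² = 1.
  Expand √136 as a continued fraction. a₀ = ⌊√136⌋ = 11; iterate m_{k+1} = d_k·a_k − m_k, d_{k+1} = (136 − m_{k+1}²)/d_k, a_{k+1} = ⌊(a₀ + m_{k+1})/d_{k+1}⌋ (starting m₀ = 0, d₀ = 1), with convergents p_k = a_k·p_{k-1} + p_{k-2}, q_k = a_k·q_{k-1} + q_{k-2} (p₋₁ = 1, q₋₁ = 0):
  k = 0: a₀ = 11; p₀/q₀ = 11/1; p₀² − 136·q₀² = 121 − 136 = -15.
  k = 1: m = 11, d = 15, a = ⌊(11 + 11)/15⌋ = 1; p/q = (1·11 + 1)/(1·1 + 0) = 12/1; p² − 136·q² = 144 − 136 = 8.
  k = 2: m = 4, d = 8, a = ⌊(11 + 4)/8⌋ = 1; p/q = (1·12 + 11)/(1·1 + 1) = 23/2; p² − 136·q² = 529 − 544 = -15.
  k = 3: m = 4, d = 15, a = ⌊(11 + 4)/15⌋ = 1; p/q = (1·23 + 12)/(1·2 + 1) = 35/3; p² − 136·q² = 1225 − 1224 = 1.
  The first convergent with p² − 136·q² = 1 gives the fundamental solution (x₁, y₁) = (35, 3).
Step 2: Apply the recurrence (x_{n+1}, y_{n+1}) = (x₁x_n + 136y₁y_n, x₁y_n + y₁x_n) repeatedly.
  From (x_1, y_1) = (35, 3): x_2 = 35·35 + 136·3·3 = 2449; y_2 = 35·3 + 3·35 = 210.
  From (x_2, y_2) = (2449, 210): x_3 = 35·2449 + 136·3·210 = 171395; y_3 = 35·210 + 3·2449 = 14697.
  From (x_3, y_3) = (171395, 14697): x_4 = 35·171395 + 136·3·14697 = 11995201; y_4 = 35·14697 + 3·171395 = 1028580.
Step 3: Verify x_4² - 136·y_4² = 143884847030401 - 143884847030400 = 1 (should be 1). ✓

(x_1, y_1) = (35, 3); (x_4, y_4) = (11995201, 1028580).


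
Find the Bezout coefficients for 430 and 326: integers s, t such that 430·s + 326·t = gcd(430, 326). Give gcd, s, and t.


Euclidean algorithm on (430, 326) — divide until remainder is 0:
  430 = 1 · 326 + 104
  326 = 3 · 104 + 14
  104 = 7 · 14 + 6
  14 = 2 · 6 + 2
  6 = 3 · 2 + 0
gcd(430, 326) = 2.
Track Bezout coefficients alongside the remainders: start with r₀ = 430 = a·1 + b·0 (s = 1, t = 0) and r₁ = 326 = a·0 + b·1 (s = 0, t = 1); each new remainder r_{k+1} = r_{k-1} − q_k·r_k inherits s_{k+1} = s_{k-1} − q_k·s_k, t_{k+1} = t_{k-1} − q_k·t_k, so r_k = a·s_k + b·t_k at every step:
  q = 1: r = 104, s = 1 − 1·0 = 1, t = 0 − 1·1 = -1  (check: 430·1 + 326·(-1) = 104)
  q = 3: r = 14, s = 0 − 3·1 = -3, t = 1 − 3·(-1) = 4  (check: 430·(-3) + 326·4 = 14)
  q = 7: r = 6, s = 1 − 7·(-3) = 22, t = -1 − 7·4 = -29  (check: 430·22 + 326·(-29) = 6)
  q = 2: r = 2, s = -3 − 2·22 = -47, t = 4 − 2·(-29) = 62  (check: 430·(-47) + 326·62 = 2)
The row with r = 2 (the gcd) gives the Bezout coefficients s = -47, t = 62.
Result: 430 · (-47) + 326 · (62) = 2.

gcd(430, 326) = 2; s = -47, t = 62 (check: 430·(-47) + 326·62 = 2).


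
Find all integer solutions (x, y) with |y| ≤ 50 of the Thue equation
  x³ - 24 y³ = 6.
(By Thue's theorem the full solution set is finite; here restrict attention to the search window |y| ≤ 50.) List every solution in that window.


The equation is x³ - 24y³ = 6. For fixed y, x³ = 24·y³ + 6, so a solution requires the RHS to be a perfect cube.
Strategy: iterate y from -50 to 50, compute RHS = 24·y³ + 6, and check whether it is a (positive or negative) perfect cube.
Check small values of y:
  y = 0: RHS = 6 is not a perfect cube.
  y = 1: RHS = 30 is not a perfect cube.
  y = -1: RHS = -18 is not a perfect cube.
  y = 2: RHS = 198 is not a perfect cube.
  y = -2: RHS = -186 is not a perfect cube.
  y = 3: RHS = 654 is not a perfect cube.
  y = -3: RHS = -642 is not a perfect cube.
Continuing the search up to |y| = 50 finds no solutions either.
No (x, y) in the scanned range satisfies the equation.

No integer solutions with |y| ≤ 50.


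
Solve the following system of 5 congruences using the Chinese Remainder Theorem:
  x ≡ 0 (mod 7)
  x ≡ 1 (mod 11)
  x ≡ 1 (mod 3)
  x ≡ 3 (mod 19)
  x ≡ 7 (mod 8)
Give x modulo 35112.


Product of moduli M = 7 · 11 · 3 · 19 · 8 = 35112.
Merge one congruence at a time:
  Start: x ≡ 0 (mod 7).
  Combine with x ≡ 1 (mod 11); new modulus lcm = 77.
    Write x = 0 + 7·t and substitute into x ≡ 1 (mod 11): 7·t ≡ 1 − 0 = 1 (mod 11).
    The inverse of 7 mod 11 is 8 (since 7·8 = 56 = 5·11 + 1), so t ≡ 8·1 = 8 ≡ 8 (mod 11).
    Then x = 0 + 7·8 = 56, valid modulo lcm(7, 11) = 77: x ≡ 56 (mod 77).
  Combine with x ≡ 1 (mod 3); new modulus lcm = 231.
    Write x = 56 + 77·t and substitute into x ≡ 1 (mod 3): 77·t ≡ 1 − 56 = -55 (mod 3).
    Reduce coefficients mod 3: 2·t ≡ 2 (mod 3).
    The inverse of 2 mod 3 is 2 (since 2·2 = 4 = 1·3 + 1), so t ≡ 2·2 = 4 ≡ 1 (mod 3).
    Then x = 56 + 77·1 = 133, valid modulo lcm(77, 3) = 231: x ≡ 133 (mod 231).
  Combine with x ≡ 3 (mod 19); new modulus lcm = 4389.
    Write x = 133 + 231·t and substitute into x ≡ 3 (mod 19): 231·t ≡ 3 − 133 = -130 (mod 19).
    Reduce coefficients mod 19: 3·t ≡ 3 (mod 19).
    The inverse of 3 mod 19 is 13 (since 3·13 = 39 = 2·19 + 1), so t ≡ 13·3 = 39 ≡ 1 (mod 19).
    Then x = 133 + 231·1 = 364, valid modulo lcm(231, 19) = 4389: x ≡ 364 (mod 4389).
  Combine with x ≡ 7 (mod 8); new modulus lcm = 35112.
    Write x = 364 + 4389·t and substitute into x ≡ 7 (mod 8): 4389·t ≡ 7 − 364 = -357 (mod 8).
    Reduce coefficients mod 8: 5·t ≡ 3 (mod 8).
    The inverse of 5 mod 8 is 5 (since 5·5 = 25 = 3·8 + 1), so t ≡ 5·3 = 15 ≡ 7 (mod 8).
    Then x = 364 + 4389·7 = 31087, valid modulo lcm(4389, 8) = 35112: x ≡ 31087 (mod 35112).
Verify against each original: 31087 mod 7 = 0, 31087 mod 11 = 1, 31087 mod 3 = 1, 31087 mod 19 = 3, 31087 mod 8 = 7.

x ≡ 31087 (mod 35112).


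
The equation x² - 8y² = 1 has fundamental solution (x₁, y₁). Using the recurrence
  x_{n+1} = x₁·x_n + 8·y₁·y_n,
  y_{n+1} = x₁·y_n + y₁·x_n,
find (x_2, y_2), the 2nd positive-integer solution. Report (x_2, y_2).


Step 1: Find the fundamental solution (x₁, y₁) of x² - 8y² = 1.
  Expand √8 as a continued fraction. a₀ = ⌊√8⌋ = 2; iterate m_{k+1} = d_k·a_k − m_k, d_{k+1} = (8 − m_{k+1}²)/d_k, a_{k+1} = ⌊(a₀ + m_{k+1})/d_{k+1}⌋ (starting m₀ = 0, d₀ = 1), with convergents p_k = a_k·p_{k-1} + p_{k-2}, q_k = a_k·q_{k-1} + q_{k-2} (p₋₁ = 1, q₋₁ = 0):
  k = 0: a₀ = 2; p₀/q₀ = 2/1; p₀² − 8·q₀² = 4 − 8 = -4.
  k = 1: m = 2, d = 4, a = ⌊(2 + 2)/4⌋ = 1; p/q = (1·2 + 1)/(1·1 + 0) = 3/1; p² − 8·q² = 9 − 8 = 1.
  The first convergent with p² − 8·q² = 1 gives the fundamental solution (x₁, y₁) = (3, 1).
Step 2: Apply the recurrence (x_{n+1}, y_{n+1}) = (x₁x_n + 8y₁y_n, x₁y_n + y₁x_n) repeatedly.
  From (x_1, y_1) = (3, 1): x_2 = 3·3 + 8·1·1 = 17; y_2 = 3·1 + 1·3 = 6.
Step 3: Verify x_2² - 8·y_2² = 289 - 288 = 1 (should be 1). ✓

(x_1, y_1) = (3, 1); (x_2, y_2) = (17, 6).


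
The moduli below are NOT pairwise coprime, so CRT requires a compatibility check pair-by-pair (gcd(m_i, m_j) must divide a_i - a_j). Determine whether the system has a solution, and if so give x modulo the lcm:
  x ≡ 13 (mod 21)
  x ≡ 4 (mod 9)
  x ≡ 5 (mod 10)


Moduli 21, 9, 10 are not pairwise coprime, so CRT works modulo lcm(m_i) when all pairwise compatibility conditions hold.
Pairwise compatibility: gcd(m_i, m_j) must divide a_i - a_j for every pair.
Merge one congruence at a time:
  Start: x ≡ 13 (mod 21).
  Combine with x ≡ 4 (mod 9): gcd(21, 9) = 3; 4 - 13 = -9, which IS divisible by 3, so compatible.
    Write x = 13 + 21·t and substitute into x ≡ 4 (mod 9): 21·t ≡ 4 − 13 = -9 (mod 9).
    Divide the congruence (and modulus) by g = 3: 7·t ≡ -3 (mod 3).
    Reduce coefficients mod 3: 1·t ≡ 0 (mod 3).
    So t ≡ 0 (mod 3).
    Then x = 13 + 21·0 = 13, valid modulo lcm(21, 9) = 63: x ≡ 13 (mod 63).
  Combine with x ≡ 5 (mod 10): gcd(63, 10) = 1; 5 - 13 = -8, which IS divisible by 1, so compatible.
    Write x = 13 + 63·t and substitute into x ≡ 5 (mod 10): 63·t ≡ 5 − 13 = -8 (mod 10).
    Reduce coefficients mod 10: 3·t ≡ 2 (mod 10).
    The inverse of 3 mod 10 is 7 (since 3·7 = 21 = 2·10 + 1), so t ≡ 7·2 = 14 ≡ 4 (mod 10).
    Then x = 13 + 63·4 = 265, valid modulo lcm(63, 10) = 630: x ≡ 265 (mod 630).
Verify: 265 mod 21 = 13, 265 mod 9 = 4, 265 mod 10 = 5.

x ≡ 265 (mod 630).


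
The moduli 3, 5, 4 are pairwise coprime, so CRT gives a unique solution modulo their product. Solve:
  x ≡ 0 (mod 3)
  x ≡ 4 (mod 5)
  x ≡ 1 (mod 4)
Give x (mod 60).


Moduli 3, 5, 4 are pairwise coprime; by CRT there is a unique solution modulo M = 3 · 5 · 4 = 60.
Solve pairwise, accumulating the modulus:
  Start with x ≡ 0 (mod 3).
  Combine with x ≡ 4 (mod 5): since gcd(3, 5) = 1, we get a unique residue mod 15.
    Write x = 0 + 3·t and substitute into x ≡ 4 (mod 5): 3·t ≡ 4 − 0 = 4 (mod 5).
    The inverse of 3 mod 5 is 2 (since 3·2 = 6 = 1·5 + 1), so t ≡ 2·4 = 8 ≡ 3 (mod 5).
    Then x = 0 + 3·3 = 9, valid modulo lcm(3, 5) = 15: x ≡ 9 (mod 15).
  Combine with x ≡ 1 (mod 4): since gcd(15, 4) = 1, we get a unique residue mod 60.
    Write x = 9 + 15·t and substitute into x ≡ 1 (mod 4): 15·t ≡ 1 − 9 = -8 (mod 4).
    Reduce coefficients mod 4: 3·t ≡ 0 (mod 4).
    The inverse of 3 mod 4 is 3 (since 3·3 = 9 = 2·4 + 1), so t ≡ 3·0 = 0 ≡ 0 (mod 4).
    Then x = 9 + 15·0 = 9, valid modulo lcm(15, 4) = 60: x ≡ 9 (mod 60).
Verify: 9 mod 3 = 0 ✓, 9 mod 5 = 4 ✓, 9 mod 4 = 1 ✓.

x ≡ 9 (mod 60).


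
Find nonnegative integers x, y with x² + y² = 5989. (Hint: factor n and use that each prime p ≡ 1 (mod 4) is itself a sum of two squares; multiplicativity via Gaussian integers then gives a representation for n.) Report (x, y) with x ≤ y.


Step 1: Factor n = 5989 = 53 · 113.
Step 2: Check the mod-4 condition on each prime factor: 53 ≡ 1 (mod 4), exponent 1; 113 ≡ 1 (mod 4), exponent 1.
All primes ≡ 3 (mod 4) appear to even exponent (or don't appear), so by the two-squares theorem n IS expressible as a sum of two squares.
Step 3: Build a representation. Here n = 53 · 113 is a product of primes ≡ 1 (mod 4). Each prime p ≡ 1 (mod 4) is itself a sum of two squares; find a² by testing p − a² for a perfect square:
  53: 53 − 1² = 52, 53 − 2² = 49 = 7² ⇒ 53 = 2² + 7².
  113: 113 − 1² = 112, 113 − 2² = 109, 113 − 3² = 104, 113 − 4² = 97, 113 − 5² = 88, 113 − 6² = 77, 113 − 7² = 64 = 8² ⇒ 113 = 7² + 8².
  Combine using the Brahmagupta–Fibonacci identity (a² + b²)(c² + d²) = (ac − bd)² + (ad + bc)² = (ac + bd)² + (ad − bc)²:
  53 · 113 = 5989: from (2² + 7²)(7² + 8²), take (2·7 − 7·8, 2·8 + 7·7) = (14 − 56, 16 + 49) = (-42, 65); dropping signs (only squares matter) gives (42, 65); check 42² + 65² = 1764 + 4225 = 5989 ✓.
Step 4: Order so x ≤ y and verify: 42² + 65² = 1764 + 4225 = 5989 = n. ✓

n = 5989 = 42² + 65² (one valid representation with x ≤ y).


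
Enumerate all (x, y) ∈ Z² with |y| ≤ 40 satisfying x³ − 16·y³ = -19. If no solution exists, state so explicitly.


The equation is x³ - 16y³ = -19. For fixed y, x³ = 16·y³ − 19, so a solution requires the RHS to be a perfect cube.
Strategy: iterate y from -40 to 40, compute RHS = 16·y³ − 19, and check whether it is a (positive or negative) perfect cube.
Check small values of y:
  y = 0: RHS = -19 is not a perfect cube.
  y = 1: RHS = -3 is not a perfect cube.
  y = -1: RHS = -35 is not a perfect cube.
  y = 2: RHS = 109 is not a perfect cube.
  y = -2: RHS = -147 is not a perfect cube.
  y = 3: RHS = 413 is not a perfect cube.
  y = -3: RHS = -451 is not a perfect cube.
Continuing the search up to |y| = 40 finds no solutions either.
No (x, y) in the scanned range satisfies the equation.

No integer solutions with |y| ≤ 40.
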